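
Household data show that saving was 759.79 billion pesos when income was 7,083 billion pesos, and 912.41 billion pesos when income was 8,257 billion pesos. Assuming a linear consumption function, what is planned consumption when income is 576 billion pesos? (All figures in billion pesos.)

MPS = ΔS/ΔY = (912.41 − 759.79)/(8257 − 7083) = 152.62/1174 = 0.13
MPC = 1 − MPS = 0.87
Autonomous saving = 759.79 − 0.13(7083) = -161, so a = 161
C = 161 + 0.87(576) = 161 + 501.12 = 662.12

C = 662.12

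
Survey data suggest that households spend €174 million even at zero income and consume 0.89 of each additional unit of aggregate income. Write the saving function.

S = -174 + 0.11Y

S = Y − C = Y − (174 + 0.89Y) = -174 + (1 − 0.89)Y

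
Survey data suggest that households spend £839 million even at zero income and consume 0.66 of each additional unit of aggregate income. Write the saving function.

S = Y − C = Y − (839 + 0.66Y) = -839 + (1 − 0.66)Y

S = -839 + 0.34Y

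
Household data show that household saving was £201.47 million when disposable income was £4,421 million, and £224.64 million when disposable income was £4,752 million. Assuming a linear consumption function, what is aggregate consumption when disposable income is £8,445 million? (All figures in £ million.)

C = 7961.85

MPS = ΔS/ΔY = (224.64 − 201.47)/(4752 − 4421) = 23.17/331 = 0.07
MPC = 1 − MPS = 0.93
Autonomous saving = 201.47 − 0.07(4421) = -108, so a = 108
C = 108 + 0.93(8445) = 108 + 7853.85 = 7961.85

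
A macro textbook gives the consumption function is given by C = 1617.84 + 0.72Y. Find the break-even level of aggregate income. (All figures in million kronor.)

Y = 5778

At break-even, C = Y: 1617.84 + 0.72Y = Y
0.28Y = 1617.84, so Y = 1617.84/0.28 = 5778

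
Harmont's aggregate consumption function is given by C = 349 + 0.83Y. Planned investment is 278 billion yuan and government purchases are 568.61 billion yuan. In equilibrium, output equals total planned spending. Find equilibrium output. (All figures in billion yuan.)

Y = 7033

Y = C + I + G = 349 + 0.83Y + 278 + 568.61
Y − 0.83Y = 1195.61
0.17Y = 1195.61, so Y = 1195.61/0.17 = 7033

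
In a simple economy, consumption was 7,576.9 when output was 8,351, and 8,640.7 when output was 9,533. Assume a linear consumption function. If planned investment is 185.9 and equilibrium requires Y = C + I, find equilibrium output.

Y = 2469

MPC = (8640.7 − 7576.9)/(9533 − 8351) = 1063.8/1182 = 0.9
a = 7576.9 − 0.9(8351) = 61
Equilibrium: Y = 61 + 0.9Y + 185.9
0.1Y = 246.9, so Y = 246.9/0.1 = 2469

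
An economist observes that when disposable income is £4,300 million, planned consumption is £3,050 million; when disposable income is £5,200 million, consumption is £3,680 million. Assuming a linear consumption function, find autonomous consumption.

a = 40

MPC = ΔC/ΔY = (3680 − 3050)/(5200 − 4300) = 630/900 = 0.7
a = C − MPC·Y = 3050 − 0.7(4300) = 3050 − 3010 = 40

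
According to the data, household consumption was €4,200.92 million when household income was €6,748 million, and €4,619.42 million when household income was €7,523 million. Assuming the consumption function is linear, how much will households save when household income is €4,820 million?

MPC = (4619.42 − 4200.92)/(7523 − 6748) = 418.5/775 = 0.54
a = 4200.92 − 0.54(6748) = 4200.92 − 3643.92 = 557
C = 557 + 0.54(4820) = 3159.8
S = 4820 − 3159.8 = 1660.2

S = 1660.2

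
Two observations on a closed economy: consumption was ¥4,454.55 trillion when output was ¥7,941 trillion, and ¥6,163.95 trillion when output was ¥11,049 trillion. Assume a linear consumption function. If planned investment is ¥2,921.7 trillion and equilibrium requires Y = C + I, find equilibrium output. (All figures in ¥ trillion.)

MPC = (6163.95 − 4454.55)/(11049 − 7941) = 1709.4/3108 = 0.55
a = 4454.55 − 0.55(7941) = 87
Equilibrium: Y = 87 + 0.55Y + 2921.7
0.45Y = 3008.7, so Y = 3008.7/0.45 = 6686

Y = 6686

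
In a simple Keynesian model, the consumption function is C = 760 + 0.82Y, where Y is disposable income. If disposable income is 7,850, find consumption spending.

C = 7197

C = 760 + 0.82(7850) = 760 + 6437 = 7197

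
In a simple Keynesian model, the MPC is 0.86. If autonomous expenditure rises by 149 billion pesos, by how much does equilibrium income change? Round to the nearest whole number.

ΔY ≈ 1064

The multiplier is 1/(1 − MPC) = 1/0.14.
ΔY = 149/0.14 = 1064.29 ≈ 1064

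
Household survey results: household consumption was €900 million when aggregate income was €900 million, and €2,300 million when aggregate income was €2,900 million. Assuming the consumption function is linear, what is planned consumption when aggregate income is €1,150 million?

MPC = (2300 − 900)/(2900 − 900) = 1400/2000 = 0.7
a = 900 − 0.7(900) = 900 − 630 = 270
C = 270 + 0.7(1150) = 270 + 805 = 1075

C = 1075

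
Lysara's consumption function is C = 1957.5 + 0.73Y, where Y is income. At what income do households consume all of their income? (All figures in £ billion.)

At break-even, C = Y: 1957.5 + 0.73Y = Y
0.27Y = 1957.5, so Y = 1957.5/0.27 = 7250

Y = 7250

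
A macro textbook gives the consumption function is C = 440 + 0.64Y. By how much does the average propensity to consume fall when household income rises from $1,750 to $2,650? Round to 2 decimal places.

At Y = 1750: C = 440 + 0.64(1750) = 1560, APC = 1560/1750 = 0.891
At Y = 2650: C = 2136, APC = 2136/2650 = 0.806
Fall in APC = 0.891 − 0.806 = 0.085 ≈ 0.09

ΔAPC = 0.09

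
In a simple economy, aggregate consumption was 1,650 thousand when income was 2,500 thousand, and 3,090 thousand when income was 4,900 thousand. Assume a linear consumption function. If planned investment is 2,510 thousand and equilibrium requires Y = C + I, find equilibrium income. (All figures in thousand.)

MPC = (3090 − 1650)/(4900 − 2500) = 1440/2400 = 0.6
a = 1650 − 0.6(2500) = 150
Equilibrium: Y = 150 + 0.6Y + 2510
0.4Y = 2660, so Y = 2660/0.4 = 6650

Y = 6650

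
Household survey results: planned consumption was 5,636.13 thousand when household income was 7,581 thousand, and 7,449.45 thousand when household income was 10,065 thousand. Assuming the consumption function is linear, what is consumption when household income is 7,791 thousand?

C = 5789.43

MPC = (7449.45 − 5636.13)/(10065 − 7581) = 1813.32/2484 = 0.73
a = 5636.13 − 0.73(7581) = 5636.13 − 5534.13 = 102
C = 102 + 0.73(7791) = 102 + 5687.43 = 5789.43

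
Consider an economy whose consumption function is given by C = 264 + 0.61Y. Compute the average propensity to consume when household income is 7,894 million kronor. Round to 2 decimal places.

C = 264 + 0.61(7894) = 5079.34
APC = C/Y = 5079.34/7894 = 0.64

APC = 0.64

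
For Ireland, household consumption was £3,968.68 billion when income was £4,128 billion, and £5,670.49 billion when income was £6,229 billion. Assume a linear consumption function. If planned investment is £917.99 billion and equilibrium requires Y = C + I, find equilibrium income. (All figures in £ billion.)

Y = 8121

MPC = (5670.49 − 3968.68)/(6229 − 4128) = 1701.81/2101 = 0.81
a = 3968.68 − 0.81(4128) = 625
Equilibrium: Y = 625 + 0.81Y + 917.99
0.19Y = 1542.99, so Y = 1542.99/0.19 = 8121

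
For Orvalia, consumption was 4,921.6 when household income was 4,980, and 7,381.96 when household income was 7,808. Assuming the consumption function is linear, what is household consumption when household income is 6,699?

MPC = (7381.96 − 4921.6)/(7808 − 4980) = 2460.36/2828 = 0.87
a = 4921.6 − 0.87(4980) = 4921.6 − 4332.6 = 589
C = 589 + 0.87(6699) = 589 + 5828.13 = 6417.13

C = 6417.13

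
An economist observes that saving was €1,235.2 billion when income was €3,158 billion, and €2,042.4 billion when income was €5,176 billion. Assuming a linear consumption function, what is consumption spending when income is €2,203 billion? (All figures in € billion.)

MPS = ΔS/ΔY = (2042.4 − 1235.2)/(5176 − 3158) = 807.2/2018 = 0.4
MPC = 1 − MPS = 0.6
Autonomous saving = 1235.2 − 0.4(3158) = -28, so a = 28
C = 28 + 0.6(2203) = 28 + 1321.8 = 1349.8

C = 1349.8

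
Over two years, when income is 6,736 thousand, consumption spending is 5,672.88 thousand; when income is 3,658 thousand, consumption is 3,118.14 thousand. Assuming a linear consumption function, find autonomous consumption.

a = 82

MPC = ΔC/ΔY = (5672.88 − 3118.14)/(6736 − 3658) = 2554.74/3078 = 0.83
a = C − MPC·Y = 3118.14 − 0.83(3658) = 3118.14 − 3036.14 = 82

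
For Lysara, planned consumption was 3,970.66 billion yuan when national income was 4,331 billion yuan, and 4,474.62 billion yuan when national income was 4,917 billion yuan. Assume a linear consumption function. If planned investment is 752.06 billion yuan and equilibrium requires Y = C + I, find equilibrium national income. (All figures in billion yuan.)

MPC = (4474.62 − 3970.66)/(4917 − 4331) = 503.96/586 = 0.86
a = 3970.66 − 0.86(4331) = 246
Equilibrium: Y = 246 + 0.86Y + 752.06
0.14Y = 998.06, so Y = 998.06/0.14 = 7129

Y = 7129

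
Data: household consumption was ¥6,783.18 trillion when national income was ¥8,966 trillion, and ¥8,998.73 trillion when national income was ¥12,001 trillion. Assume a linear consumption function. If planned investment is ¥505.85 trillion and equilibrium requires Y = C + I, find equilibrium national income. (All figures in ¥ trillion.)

Y = 2755

MPC = (8998.73 − 6783.18)/(12001 − 8966) = 2215.55/3035 = 0.73
a = 6783.18 − 0.73(8966) = 238
Equilibrium: Y = 238 + 0.73Y + 505.85
0.27Y = 743.85, so Y = 743.85/0.27 = 2755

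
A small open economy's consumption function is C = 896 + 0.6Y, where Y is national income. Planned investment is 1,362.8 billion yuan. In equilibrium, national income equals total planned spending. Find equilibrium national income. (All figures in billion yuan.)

Y = 5647

Y = C + I = 896 + 0.6Y + 1362.8
Y − 0.6Y = 2258.8
0.4Y = 2258.8, so Y = 2258.8/0.4 = 5647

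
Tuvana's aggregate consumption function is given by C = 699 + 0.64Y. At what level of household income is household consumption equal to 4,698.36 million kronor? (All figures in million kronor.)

Y = 6249

699 + 0.64Y = 4698.36
0.64Y = 3999.36, so Y = 3999.36/0.64 = 6249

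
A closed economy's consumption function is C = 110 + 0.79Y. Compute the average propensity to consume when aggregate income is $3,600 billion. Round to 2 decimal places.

APC = 0.82

C = 110 + 0.79(3600) = 2954
APC = C/Y = 2954/3600 = 0.82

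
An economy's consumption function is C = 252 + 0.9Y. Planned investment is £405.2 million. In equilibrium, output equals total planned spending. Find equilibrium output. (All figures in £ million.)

Y = 6572

Y = C + I = 252 + 0.9Y + 405.2
Y − 0.9Y = 657.2
0.1Y = 657.2, so Y = 657.2/0.1 = 6572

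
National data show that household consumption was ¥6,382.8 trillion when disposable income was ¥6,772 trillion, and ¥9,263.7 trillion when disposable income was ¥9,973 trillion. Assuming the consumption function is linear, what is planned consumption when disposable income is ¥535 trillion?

C = 769.5

MPC = (9263.7 − 6382.8)/(9973 − 6772) = 2880.9/3201 = 0.9
a = 6382.8 − 0.9(6772) = 6382.8 − 6094.8 = 288
C = 288 + 0.9(535) = 288 + 481.5 = 769.5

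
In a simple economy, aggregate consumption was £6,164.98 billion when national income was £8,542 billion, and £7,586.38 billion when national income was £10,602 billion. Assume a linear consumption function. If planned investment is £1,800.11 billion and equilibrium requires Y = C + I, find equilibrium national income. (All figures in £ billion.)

MPC = (7586.38 − 6164.98)/(10602 − 8542) = 1421.4/2060 = 0.69
a = 6164.98 − 0.69(8542) = 271
Equilibrium: Y = 271 + 0.69Y + 1800.11
0.31Y = 2071.11, so Y = 2071.11/0.31 = 6681

Y = 6681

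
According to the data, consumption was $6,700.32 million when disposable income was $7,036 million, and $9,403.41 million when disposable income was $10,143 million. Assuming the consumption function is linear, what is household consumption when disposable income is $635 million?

C = 1131.45

MPC = (9403.41 − 6700.32)/(10143 − 7036) = 2703.09/3107 = 0.87
a = 6700.32 − 0.87(7036) = 6700.32 − 6121.32 = 579
C = 579 + 0.87(635) = 579 + 552.45 = 1131.45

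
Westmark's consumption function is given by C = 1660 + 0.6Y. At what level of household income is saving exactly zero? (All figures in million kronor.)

At break-even, C = Y: 1660 + 0.6Y = Y
0.4Y = 1660, so Y = 1660/0.4 = 4150

Y = 4150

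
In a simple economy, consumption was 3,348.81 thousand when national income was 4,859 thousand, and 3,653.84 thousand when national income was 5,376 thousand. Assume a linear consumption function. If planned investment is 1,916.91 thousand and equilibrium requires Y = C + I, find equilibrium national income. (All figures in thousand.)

MPC = (3653.84 − 3348.81)/(5376 − 4859) = 305.03/517 = 0.59
a = 3348.81 − 0.59(4859) = 482
Equilibrium: Y = 482 + 0.59Y + 1916.91
0.41Y = 2398.91, so Y = 2398.91/0.41 = 5851

Y = 5851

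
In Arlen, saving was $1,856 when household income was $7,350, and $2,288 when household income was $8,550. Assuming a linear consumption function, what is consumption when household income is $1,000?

MPS = ΔS/ΔY = (2288 − 1856)/(8550 − 7350) = 432/1200 = 0.36
MPC = 1 − MPS = 0.64
Autonomous saving = 1856 − 0.36(7350) = -790, so a = 790
C = 790 + 0.64(1000) = 790 + 640 = 1430

C = 1430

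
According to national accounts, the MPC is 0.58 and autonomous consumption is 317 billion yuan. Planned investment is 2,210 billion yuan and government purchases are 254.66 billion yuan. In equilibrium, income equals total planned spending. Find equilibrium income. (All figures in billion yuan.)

Y = 6623

Y = C + I + G = 317 + 0.58Y + 2210 + 254.66
Y − 0.58Y = 2781.66
0.42Y = 2781.66, so Y = 2781.66/0.42 = 6623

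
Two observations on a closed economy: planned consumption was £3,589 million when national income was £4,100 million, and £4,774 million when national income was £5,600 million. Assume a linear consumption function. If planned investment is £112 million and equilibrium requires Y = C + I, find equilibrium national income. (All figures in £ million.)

MPC = (4774 − 3589)/(5600 − 4100) = 1185/1500 = 0.79
a = 3589 − 0.79(4100) = 350
Equilibrium: Y = 350 + 0.79Y + 112
0.21Y = 462, so Y = 462/0.21 = 2200

Y = 2200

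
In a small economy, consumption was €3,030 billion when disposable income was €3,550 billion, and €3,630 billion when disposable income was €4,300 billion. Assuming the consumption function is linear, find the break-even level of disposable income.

MPC = (3630 − 3030)/(4300 − 3550) = 600/750 = 0.8
a = 3030 − 0.8(3550) = 3030 − 2840 = 190
Break-even: Y = a/(1−MPC) = 190/0.2 = 950

Y = 950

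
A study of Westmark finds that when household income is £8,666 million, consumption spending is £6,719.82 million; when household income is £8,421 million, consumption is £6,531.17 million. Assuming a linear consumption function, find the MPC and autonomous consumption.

MPC = 0.77; a = 47

MPC = ΔC/ΔY = (6719.82 − 6531.17)/(8666 − 8421) = 188.65/245 = 0.77
a = C − MPC·Y = 6531.17 − 0.77(8421) = 6531.17 − 6484.17 = 47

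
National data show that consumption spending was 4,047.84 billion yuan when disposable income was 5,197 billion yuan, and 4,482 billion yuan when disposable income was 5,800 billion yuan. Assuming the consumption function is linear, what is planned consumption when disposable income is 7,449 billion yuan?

C = 5669.28

MPC = (4482 − 4047.84)/(5800 − 5197) = 434.16/603 = 0.72
a = 4047.84 − 0.72(5197) = 4047.84 − 3741.84 = 306
C = 306 + 0.72(7449) = 306 + 5363.28 = 5669.28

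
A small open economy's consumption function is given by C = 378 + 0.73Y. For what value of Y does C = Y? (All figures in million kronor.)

At break-even, C = Y: 378 + 0.73Y = Y
0.27Y = 378, so Y = 378/0.27 = 1400

Y = 1400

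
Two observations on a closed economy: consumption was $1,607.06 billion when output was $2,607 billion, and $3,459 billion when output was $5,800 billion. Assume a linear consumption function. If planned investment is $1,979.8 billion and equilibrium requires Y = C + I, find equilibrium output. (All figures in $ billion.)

MPC = (3459 − 1607.06)/(5800 − 2607) = 1851.94/3193 = 0.58
a = 1607.06 − 0.58(2607) = 95
Equilibrium: Y = 95 + 0.58Y + 1979.8
0.42Y = 2074.8, so Y = 2074.8/0.42 = 4940

Y = 4940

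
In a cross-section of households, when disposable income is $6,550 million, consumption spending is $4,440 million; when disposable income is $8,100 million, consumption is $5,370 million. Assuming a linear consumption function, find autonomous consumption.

a = 510

MPC = ΔC/ΔY = (5370 − 4440)/(8100 − 6550) = 930/1550 = 0.6
a = C − MPC·Y = 4440 − 0.6(6550) = 4440 − 3930 = 510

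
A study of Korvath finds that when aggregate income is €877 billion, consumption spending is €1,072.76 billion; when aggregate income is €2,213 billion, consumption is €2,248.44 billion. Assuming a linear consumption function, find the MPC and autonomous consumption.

MPC = 0.88; a = 301

MPC = ΔC/ΔY = (2248.44 − 1072.76)/(2213 − 877) = 1175.68/1336 = 0.88
a = C − MPC·Y = 1072.76 − 0.88(877) = 1072.76 − 771.76 = 301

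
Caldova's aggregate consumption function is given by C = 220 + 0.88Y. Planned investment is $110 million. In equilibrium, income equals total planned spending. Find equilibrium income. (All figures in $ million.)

Y = 2750

Y = C + I = 220 + 0.88Y + 110
Y − 0.88Y = 330
0.12Y = 330, so Y = 330/0.12 = 2750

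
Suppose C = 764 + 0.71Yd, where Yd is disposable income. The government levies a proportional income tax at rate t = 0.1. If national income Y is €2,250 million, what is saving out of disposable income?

Yd = (1 − 0.1)(2250) = 0.9(2250) = 2025
C = 764 + 0.71(2025) = 764 + 1437.75 = 2201.75
S = Yd − C = 2025 − 2201.75 = -176.75

S = -176.75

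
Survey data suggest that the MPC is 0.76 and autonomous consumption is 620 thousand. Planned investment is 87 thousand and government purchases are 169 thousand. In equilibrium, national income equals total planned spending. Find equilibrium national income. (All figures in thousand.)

Y = C + I + G = 620 + 0.76Y + 87 + 169
Y − 0.76Y = 876
0.24Y = 876, so Y = 876/0.24 = 3650

Y = 3650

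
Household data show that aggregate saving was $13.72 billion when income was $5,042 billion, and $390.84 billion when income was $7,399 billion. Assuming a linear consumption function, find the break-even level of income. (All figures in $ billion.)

Y = 4956.25

MPS = ΔS/ΔY = (390.84 − 13.72)/(7399 − 5042) = 377.12/2357 = 0.16
MPC = 1 − MPS = 0.84
From S(5042) = 13.72: −a + 0.16(5042) = 13.72, so a = 806.72 − 13.72 = 793
Break-even (S = 0): Y = a/MPS = 793/0.16 = 4956.25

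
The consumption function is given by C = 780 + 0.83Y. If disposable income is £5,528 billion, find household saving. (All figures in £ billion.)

S = 159.76

C = 780 + 0.83(5528) = 780 + 4588.24 = 5368.24
S = Y − C = 5528 − 5368.24 = 159.76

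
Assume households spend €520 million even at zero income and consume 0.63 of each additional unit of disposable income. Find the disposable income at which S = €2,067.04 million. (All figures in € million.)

S = Y − C = -520 + 0.37Y
-520 + 0.37Y = 2067.04, so 0.37Y = 2587.04 and Y = 6992

Y = 6992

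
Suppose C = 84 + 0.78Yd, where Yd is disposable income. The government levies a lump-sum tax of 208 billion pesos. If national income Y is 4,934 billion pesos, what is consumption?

Yd = Y − T = 4934 − 208 = 4726
C = 84 + 0.78(4726) = 84 + 3686.28 = 3770.28

C = 3770.28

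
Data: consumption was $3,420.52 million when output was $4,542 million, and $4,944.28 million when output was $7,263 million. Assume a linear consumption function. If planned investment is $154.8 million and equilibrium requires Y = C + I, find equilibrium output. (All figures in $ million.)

Y = 2345

MPC = (4944.28 − 3420.52)/(7263 − 4542) = 1523.76/2721 = 0.56
a = 3420.52 − 0.56(4542) = 877
Equilibrium: Y = 877 + 0.56Y + 154.8
0.44Y = 1031.8, so Y = 1031.8/0.44 = 2345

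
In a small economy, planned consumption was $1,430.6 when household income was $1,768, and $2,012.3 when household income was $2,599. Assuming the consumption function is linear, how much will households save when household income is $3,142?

MPC = (2012.3 − 1430.6)/(2599 − 1768) = 581.7/831 = 0.7
a = 1430.6 − 0.7(1768) = 1430.6 − 1237.6 = 193
C = 193 + 0.7(3142) = 2392.4
S = 3142 − 2392.4 = 749.6

S = 749.6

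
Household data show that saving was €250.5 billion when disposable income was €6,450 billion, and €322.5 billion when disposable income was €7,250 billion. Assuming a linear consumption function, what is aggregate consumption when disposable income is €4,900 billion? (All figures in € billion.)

C = 4789

MPS = ΔS/ΔY = (322.5 − 250.5)/(7250 − 6450) = 72/800 = 0.09
MPC = 1 − MPS = 0.91
Autonomous saving = 250.5 − 0.09(6450) = -330, so a = 330
C = 330 + 0.91(4900) = 330 + 4459 = 4789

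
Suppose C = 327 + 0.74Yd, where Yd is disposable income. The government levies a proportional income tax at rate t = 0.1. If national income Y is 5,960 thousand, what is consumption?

Yd = (1 − 0.1)(5960) = 0.9(5960) = 5364
C = 327 + 0.74(5364) = 327 + 3969.36 = 4296.36

C = 4296.36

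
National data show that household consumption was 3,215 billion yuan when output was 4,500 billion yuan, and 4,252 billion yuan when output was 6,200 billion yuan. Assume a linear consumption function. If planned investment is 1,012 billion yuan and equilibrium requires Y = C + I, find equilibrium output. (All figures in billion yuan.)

Y = 3800

MPC = (4252 − 3215)/(6200 − 4500) = 1037/1700 = 0.61
a = 3215 − 0.61(4500) = 470
Equilibrium: Y = 470 + 0.61Y + 1012
0.39Y = 1482, so Y = 1482/0.39 = 3800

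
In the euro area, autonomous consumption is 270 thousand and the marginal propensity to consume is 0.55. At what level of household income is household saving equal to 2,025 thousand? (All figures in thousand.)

S = Y − C = -270 + 0.45Y
-270 + 0.45Y = 2025, so 0.45Y = 2295 and Y = 5100

Y = 5100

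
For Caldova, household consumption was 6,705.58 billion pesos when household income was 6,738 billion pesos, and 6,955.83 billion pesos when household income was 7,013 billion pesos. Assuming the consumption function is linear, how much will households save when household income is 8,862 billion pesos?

MPC = (6955.83 − 6705.58)/(7013 − 6738) = 250.25/275 = 0.91
a = 6705.58 − 0.91(6738) = 6705.58 − 6131.58 = 574
C = 574 + 0.91(8862) = 8638.42
S = 8862 − 8638.42 = 223.58

S = 223.58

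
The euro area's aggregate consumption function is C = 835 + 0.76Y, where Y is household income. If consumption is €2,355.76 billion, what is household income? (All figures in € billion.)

Y = 2001

835 + 0.76Y = 2355.76
0.76Y = 1520.76, so Y = 1520.76/0.76 = 2001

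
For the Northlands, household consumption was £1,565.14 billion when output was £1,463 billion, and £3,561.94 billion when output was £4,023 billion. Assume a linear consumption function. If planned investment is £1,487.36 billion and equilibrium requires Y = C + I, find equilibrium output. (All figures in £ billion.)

Y = 8688

MPC = (3561.94 − 1565.14)/(4023 − 1463) = 1996.8/2560 = 0.78
a = 1565.14 − 0.78(1463) = 424
Equilibrium: Y = 424 + 0.78Y + 1487.36
0.22Y = 1911.36, so Y = 1911.36/0.22 = 8688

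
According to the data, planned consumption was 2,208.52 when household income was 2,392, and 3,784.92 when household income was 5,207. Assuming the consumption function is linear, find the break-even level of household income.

MPC = (3784.92 − 2208.52)/(5207 − 2392) = 1576.4/2815 = 0.56
a = 2208.52 − 0.56(2392) = 2208.52 − 1339.52 = 869
Break-even: Y = a/(1−MPC) = 869/0.44 = 1975

Y = 1975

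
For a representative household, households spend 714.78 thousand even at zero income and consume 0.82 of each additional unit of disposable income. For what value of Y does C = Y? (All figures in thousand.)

Y = 3971

At break-even, C = Y: 714.78 + 0.82Y = Y
0.18Y = 714.78, so Y = 714.78/0.18 = 3971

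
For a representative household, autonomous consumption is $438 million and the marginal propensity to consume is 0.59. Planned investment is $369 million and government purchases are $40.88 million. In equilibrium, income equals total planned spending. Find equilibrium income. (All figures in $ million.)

Y = C + I + G = 438 + 0.59Y + 369 + 40.88
Y − 0.59Y = 847.88
0.41Y = 847.88, so Y = 847.88/0.41 = 2068

Y = 2068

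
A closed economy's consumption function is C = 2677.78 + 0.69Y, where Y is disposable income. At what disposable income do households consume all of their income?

Y = 8638

At break-even, C = Y: 2677.78 + 0.69Y = Y
0.31Y = 2677.78, so Y = 2677.78/0.31 = 8638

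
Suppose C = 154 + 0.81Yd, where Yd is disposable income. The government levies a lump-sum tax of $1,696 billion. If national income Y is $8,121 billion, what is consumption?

Yd = Y − T = 8121 − 1696 = 6425
C = 154 + 0.81(6425) = 154 + 5204.25 = 5358.25

C = 5358.25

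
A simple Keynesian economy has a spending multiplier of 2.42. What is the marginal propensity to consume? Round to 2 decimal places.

k = 1/(1 − MPC), so 1 − MPC = 1/k = 1/2.42 = 0.4132
MPC = 1 − 0.4132 = 0.59

MPC = 0.59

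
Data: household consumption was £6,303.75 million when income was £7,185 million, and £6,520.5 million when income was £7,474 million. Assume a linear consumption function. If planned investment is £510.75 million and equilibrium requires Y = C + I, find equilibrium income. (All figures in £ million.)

MPC = (6520.5 − 6303.75)/(7474 − 7185) = 216.75/289 = 0.75
a = 6303.75 − 0.75(7185) = 915
Equilibrium: Y = 915 + 0.75Y + 510.75
0.25Y = 1425.75, so Y = 1425.75/0.25 = 5703

Y = 5703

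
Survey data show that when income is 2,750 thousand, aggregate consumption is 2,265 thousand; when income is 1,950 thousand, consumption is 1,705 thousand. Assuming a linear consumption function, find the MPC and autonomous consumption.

MPC = 0.7; a = 340

MPC = ΔC/ΔY = (2265 − 1705)/(2750 − 1950) = 560/800 = 0.7
a = C − MPC·Y = 1705 − 0.7(1950) = 1705 − 1365 = 340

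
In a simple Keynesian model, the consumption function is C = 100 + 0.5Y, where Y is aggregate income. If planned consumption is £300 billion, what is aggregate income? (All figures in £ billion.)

100 + 0.5Y = 300
0.5Y = 200, so Y = 200/0.5 = 400

Y = 400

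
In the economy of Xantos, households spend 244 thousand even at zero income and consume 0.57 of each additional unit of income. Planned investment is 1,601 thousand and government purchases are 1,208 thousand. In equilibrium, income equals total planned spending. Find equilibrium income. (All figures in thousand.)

Y = 7100

Y = C + I + G = 244 + 0.57Y + 1601 + 1208
Y − 0.57Y = 3053
0.43Y = 3053, so Y = 3053/0.43 = 7100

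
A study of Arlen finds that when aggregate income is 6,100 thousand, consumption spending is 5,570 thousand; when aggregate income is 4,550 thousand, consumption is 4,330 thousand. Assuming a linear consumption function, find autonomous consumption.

a = 690

MPC = ΔC/ΔY = (5570 − 4330)/(6100 − 4550) = 1240/1550 = 0.8
a = C − MPC·Y = 4330 − 0.8(4550) = 4330 − 3640 = 690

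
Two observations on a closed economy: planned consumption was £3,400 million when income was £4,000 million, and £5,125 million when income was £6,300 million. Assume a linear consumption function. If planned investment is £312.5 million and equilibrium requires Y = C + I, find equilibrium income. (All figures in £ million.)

MPC = (5125 − 3400)/(6300 − 4000) = 1725/2300 = 0.75
a = 3400 − 0.75(4000) = 400
Equilibrium: Y = 400 + 0.75Y + 312.5
0.25Y = 712.5, so Y = 712.5/0.25 = 2850

Y = 2850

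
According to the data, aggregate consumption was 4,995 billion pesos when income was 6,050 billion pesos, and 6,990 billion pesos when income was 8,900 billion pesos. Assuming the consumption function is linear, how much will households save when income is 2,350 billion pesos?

MPC = (6990 − 4995)/(8900 − 6050) = 1995/2850 = 0.7
a = 4995 − 0.7(6050) = 4995 − 4235 = 760
C = 760 + 0.7(2350) = 2405
S = 2350 − 2405 = -55

S = -55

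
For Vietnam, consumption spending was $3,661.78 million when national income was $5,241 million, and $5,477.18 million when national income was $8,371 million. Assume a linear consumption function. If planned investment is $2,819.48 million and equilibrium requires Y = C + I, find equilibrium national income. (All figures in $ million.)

Y = 8194

MPC = (5477.18 − 3661.78)/(8371 − 5241) = 1815.4/3130 = 0.58
a = 3661.78 − 0.58(5241) = 622
Equilibrium: Y = 622 + 0.58Y + 2819.48
0.42Y = 3441.48, so Y = 3441.48/0.42 = 8194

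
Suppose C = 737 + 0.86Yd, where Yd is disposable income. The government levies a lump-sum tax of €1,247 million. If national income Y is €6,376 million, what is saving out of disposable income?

S = -18.94

Yd = Y − T = 6376 − 1247 = 5129
C = 737 + 0.86(5129) = 737 + 4410.94 = 5147.94
S = Yd − C = 5129 − 5147.94 = -18.94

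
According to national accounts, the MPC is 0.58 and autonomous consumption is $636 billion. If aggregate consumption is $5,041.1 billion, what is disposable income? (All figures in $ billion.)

636 + 0.58Y = 5041.1
0.58Y = 4405.1, so Y = 4405.1/0.58 = 7595

Y = 7595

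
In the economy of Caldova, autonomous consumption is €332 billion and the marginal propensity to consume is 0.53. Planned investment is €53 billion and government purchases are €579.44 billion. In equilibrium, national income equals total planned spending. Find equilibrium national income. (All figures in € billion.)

Y = 2052

Y = C + I + G = 332 + 0.53Y + 53 + 579.44
Y − 0.53Y = 964.44
0.47Y = 964.44, so Y = 964.44/0.47 = 2052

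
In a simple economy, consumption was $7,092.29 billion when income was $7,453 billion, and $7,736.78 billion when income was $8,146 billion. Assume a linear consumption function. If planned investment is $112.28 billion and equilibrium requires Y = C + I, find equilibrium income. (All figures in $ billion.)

MPC = (7736.78 − 7092.29)/(8146 − 7453) = 644.49/693 = 0.93
a = 7092.29 − 0.93(7453) = 161
Equilibrium: Y = 161 + 0.93Y + 112.28
0.07Y = 273.28, so Y = 273.28/0.07 = 3904

Y = 3904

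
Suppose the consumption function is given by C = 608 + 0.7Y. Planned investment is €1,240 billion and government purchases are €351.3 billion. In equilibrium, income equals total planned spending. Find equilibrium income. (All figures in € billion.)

Y = C + I + G = 608 + 0.7Y + 1240 + 351.3
Y − 0.7Y = 2199.3
0.3Y = 2199.3, so Y = 2199.3/0.3 = 7331

Y = 7331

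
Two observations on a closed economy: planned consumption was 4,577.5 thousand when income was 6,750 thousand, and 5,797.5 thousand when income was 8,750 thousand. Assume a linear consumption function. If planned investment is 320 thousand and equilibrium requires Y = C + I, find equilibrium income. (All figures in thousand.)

Y = 2000

MPC = (5797.5 − 4577.5)/(8750 − 6750) = 1220/2000 = 0.61
a = 4577.5 − 0.61(6750) = 460
Equilibrium: Y = 460 + 0.61Y + 320
0.39Y = 780, so Y = 780/0.39 = 2000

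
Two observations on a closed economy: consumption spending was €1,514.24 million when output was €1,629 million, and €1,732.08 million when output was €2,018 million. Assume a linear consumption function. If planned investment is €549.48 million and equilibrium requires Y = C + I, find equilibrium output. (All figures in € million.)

MPC = (1732.08 − 1514.24)/(2018 − 1629) = 217.84/389 = 0.56
a = 1514.24 − 0.56(1629) = 602
Equilibrium: Y = 602 + 0.56Y + 549.48
0.44Y = 1151.48, so Y = 1151.48/0.44 = 2617

Y = 2617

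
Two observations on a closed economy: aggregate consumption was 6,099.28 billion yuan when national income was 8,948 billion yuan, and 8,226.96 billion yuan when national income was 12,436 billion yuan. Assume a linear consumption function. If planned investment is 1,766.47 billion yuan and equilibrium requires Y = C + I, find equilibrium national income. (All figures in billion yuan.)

Y = 6173

MPC = (8226.96 − 6099.28)/(12436 − 8948) = 2127.68/3488 = 0.61
a = 6099.28 − 0.61(8948) = 641
Equilibrium: Y = 641 + 0.61Y + 1766.47
0.39Y = 2407.47, so Y = 2407.47/0.39 = 6173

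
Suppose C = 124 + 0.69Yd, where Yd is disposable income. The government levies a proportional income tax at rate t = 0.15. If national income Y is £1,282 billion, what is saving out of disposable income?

S = 213.807

Yd = (1 − 0.15)(1282) = 0.85(1282) = 1089.7
C = 124 + 0.69(1089.7) = 124 + 751.893 = 875.893
S = Yd − C = 1089.7 − 875.893 = 213.807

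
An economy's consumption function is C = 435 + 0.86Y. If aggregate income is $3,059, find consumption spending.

C = 435 + 0.86(3059) = 435 + 2630.74 = 3065.74

C = 3065.74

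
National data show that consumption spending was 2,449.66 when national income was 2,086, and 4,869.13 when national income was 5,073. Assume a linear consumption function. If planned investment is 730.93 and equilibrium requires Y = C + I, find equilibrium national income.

MPC = (4869.13 − 2449.66)/(5073 − 2086) = 2419.47/2987 = 0.81
a = 2449.66 − 0.81(2086) = 760
Equilibrium: Y = 760 + 0.81Y + 730.93
0.19Y = 1490.93, so Y = 1490.93/0.19 = 7847

Y = 7847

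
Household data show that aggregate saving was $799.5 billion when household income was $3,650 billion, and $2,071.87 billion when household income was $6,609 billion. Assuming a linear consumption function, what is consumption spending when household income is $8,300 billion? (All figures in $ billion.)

MPS = ΔS/ΔY = (2071.87 − 799.5)/(6609 − 3650) = 1272.37/2959 = 0.43
MPC = 1 − MPS = 0.57
Autonomous saving = 799.5 − 0.43(3650) = -770, so a = 770
C = 770 + 0.57(8300) = 770 + 4731 = 5501

C = 5501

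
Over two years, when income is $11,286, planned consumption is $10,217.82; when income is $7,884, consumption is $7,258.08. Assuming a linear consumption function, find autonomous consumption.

MPC = ΔC/ΔY = (10217.82 − 7258.08)/(11286 − 7884) = 2959.74/3402 = 0.87
a = C − MPC·Y = 7258.08 − 0.87(7884) = 7258.08 − 6859.08 = 399

a = 399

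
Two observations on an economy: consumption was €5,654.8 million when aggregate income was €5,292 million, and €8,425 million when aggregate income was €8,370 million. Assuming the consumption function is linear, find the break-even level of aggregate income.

MPC = (8425 − 5654.8)/(8370 − 5292) = 2770.2/3078 = 0.9
a = 5654.8 − 0.9(5292) = 5654.8 − 4762.8 = 892
Break-even: Y = a/(1−MPC) = 892/0.1 = 8920

Y = 8920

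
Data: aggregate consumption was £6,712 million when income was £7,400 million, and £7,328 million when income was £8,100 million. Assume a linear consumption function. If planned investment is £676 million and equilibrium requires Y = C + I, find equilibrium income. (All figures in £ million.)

MPC = (7328 − 6712)/(8100 − 7400) = 616/700 = 0.88
a = 6712 − 0.88(7400) = 200
Equilibrium: Y = 200 + 0.88Y + 676
0.12Y = 876, so Y = 876/0.12 = 7300

Y = 7300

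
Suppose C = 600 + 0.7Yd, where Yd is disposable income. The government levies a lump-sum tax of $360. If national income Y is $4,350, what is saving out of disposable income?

S = 597

Yd = Y − T = 4350 − 360 = 3990
C = 600 + 0.7(3990) = 600 + 2793 = 3393
S = Yd − C = 3990 − 3393 = 597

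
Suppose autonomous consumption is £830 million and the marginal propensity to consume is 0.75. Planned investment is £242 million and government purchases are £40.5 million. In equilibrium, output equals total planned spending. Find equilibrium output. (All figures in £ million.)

Y = 4450

Y = C + I + G = 830 + 0.75Y + 242 + 40.5
Y − 0.75Y = 1112.5
0.25Y = 1112.5, so Y = 1112.5/0.25 = 4450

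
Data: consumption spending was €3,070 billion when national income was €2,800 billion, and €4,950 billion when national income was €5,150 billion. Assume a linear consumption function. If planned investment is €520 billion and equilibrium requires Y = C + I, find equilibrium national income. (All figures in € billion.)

MPC = (4950 − 3070)/(5150 − 2800) = 1880/2350 = 0.8
a = 3070 − 0.8(2800) = 830
Equilibrium: Y = 830 + 0.8Y + 520
0.2Y = 1350, so Y = 1350/0.2 = 6750

Y = 6750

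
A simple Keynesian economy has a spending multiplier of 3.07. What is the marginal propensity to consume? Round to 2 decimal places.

MPC = 0.67

k = 1/(1 − MPC), so 1 − MPC = 1/k = 1/3.07 = 0.3257
MPC = 1 − 0.3257 = 0.67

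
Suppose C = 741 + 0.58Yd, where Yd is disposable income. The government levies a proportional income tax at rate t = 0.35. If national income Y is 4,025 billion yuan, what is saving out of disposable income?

Yd = (1 − 0.35)(4025) = 0.65(4025) = 2616.25
C = 741 + 0.58(2616.25) = 741 + 1517.425 = 2258.425
S = Yd − C = 2616.25 − 2258.425 = 357.825

S = 357.825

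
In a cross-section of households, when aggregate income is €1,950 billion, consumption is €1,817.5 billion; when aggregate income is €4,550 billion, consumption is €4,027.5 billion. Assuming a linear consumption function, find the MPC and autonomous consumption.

MPC = ΔC/ΔY = (4027.5 − 1817.5)/(4550 − 1950) = 2210/2600 = 0.85
a = C − MPC·Y = 1817.5 − 0.85(1950) = 1817.5 − 1657.5 = 160

MPC = 0.85; a = 160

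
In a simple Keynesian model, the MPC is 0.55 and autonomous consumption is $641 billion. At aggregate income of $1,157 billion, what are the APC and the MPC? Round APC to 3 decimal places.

APC = 1.104; MPC = 0.55

MPC = 0.55 (the slope of the consumption function)
C = 641 + 0.55(1157) = 1277.35, so APC = 1277.35/1157 = 1.104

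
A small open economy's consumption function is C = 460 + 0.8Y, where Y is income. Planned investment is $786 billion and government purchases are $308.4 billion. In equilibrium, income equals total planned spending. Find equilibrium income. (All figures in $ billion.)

Y = 7772

Y = C + I + G = 460 + 0.8Y + 786 + 308.4
Y − 0.8Y = 1554.4
0.2Y = 1554.4, so Y = 1554.4/0.2 = 7772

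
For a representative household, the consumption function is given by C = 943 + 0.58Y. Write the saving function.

S = -943 + 0.42Y

S = Y − C = Y − (943 + 0.58Y) = -943 + (1 − 0.58)Y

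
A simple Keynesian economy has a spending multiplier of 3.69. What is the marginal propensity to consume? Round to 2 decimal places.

MPC = 0.73

k = 1/(1 − MPC), so 1 − MPC = 1/k = 1/3.69 = 0.2710
MPC = 1 − 0.2710 = 0.73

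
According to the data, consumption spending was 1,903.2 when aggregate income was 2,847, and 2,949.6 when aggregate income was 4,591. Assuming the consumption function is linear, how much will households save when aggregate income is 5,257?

S = 1907.8

MPC = (2949.6 − 1903.2)/(4591 − 2847) = 1046.4/1744 = 0.6
a = 1903.2 − 0.6(2847) = 1903.2 − 1708.2 = 195
C = 195 + 0.6(5257) = 3349.2
S = 5257 − 3349.2 = 1907.8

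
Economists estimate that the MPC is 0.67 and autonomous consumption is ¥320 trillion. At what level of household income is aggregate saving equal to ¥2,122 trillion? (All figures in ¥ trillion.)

S = Y − C = -320 + 0.33Y
-320 + 0.33Y = 2122, so 0.33Y = 2442 and Y = 7400

Y = 7400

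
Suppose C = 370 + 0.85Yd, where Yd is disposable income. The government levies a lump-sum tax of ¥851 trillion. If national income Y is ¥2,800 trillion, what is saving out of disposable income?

Yd = Y − T = 2800 − 851 = 1949
C = 370 + 0.85(1949) = 370 + 1656.65 = 2026.65
S = Yd − C = 1949 − 2026.65 = -77.65

S = -77.65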